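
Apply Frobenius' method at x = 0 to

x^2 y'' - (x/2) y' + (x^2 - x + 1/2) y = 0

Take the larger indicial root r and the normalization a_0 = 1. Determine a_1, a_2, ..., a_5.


Write in Frobenius form y'' + (p(x)/x) y' + (q(x)/x^2) y = 0:
  p(x) = -1/2,  q(x) = x^2 - x + 1/2.
Indicial equation: r(r-1) + (-1/2) r + (1/2) = 0 -> roots r_1 = 1, r_2 = 1/2.
Take r = r_1 = 1. Let y(x) = x^r sum_{n>=0} a_n x^n with a_0 = 1.
Substitute y = x^r sum a_n x^n and match x^{r+n}. The recurrence is
  D(n) a_n - 1 a_{n-1} + 1 a_{n-2} = 0,  where D(n) = (r+n)(r+n-1) + (-1/2)(r+n) + (1/2).
  a_n = [1 a_{n-1} - 1 a_{n-2}] / D(n).
Since the indicial polynomial factors as (r - r_1)(r - r_2), D(n) = (r_1 + n - r_1)(r_1 + n - r_2) = n(n + 1/2).
Evaluating step by step (a_0 = 1):
  n = 1: D(1) = 1(1 + 1/2) = 3/2; numerator = 1(1) = 1; a_1 = (1)/(3/2) = 2/3
  n = 2: D(2) = 2(2 + 1/2) = 5; numerator = 1(2/3) - 1(1) = -1/3; a_2 = (-1/3)/(5) = -1/15
  n = 3: D(3) = 3(3 + 1/2) = 21/2; numerator = 1(-1/15) - 1(2/3) = -11/15; a_3 = (-11/15)/(21/2) = -22/315
  n = 4: D(4) = 4(4 + 1/2) = 18; numerator = 1(-22/315) - 1(-1/15) = -1/315; a_4 = (-1/315)/(18) = -1/5670
  n = 5: D(5) = 5(5 + 1/2) = 55/2; numerator = 1(-1/5670) - 1(-22/315) = 79/1134; a_5 = (79/1134)/(55/2) = 79/31185

r = 1; a_0 = 1; a_1 = 2/3; a_2 = -1/15; a_3 = -22/315; a_4 = -1/5670; a_5 = 79/31185


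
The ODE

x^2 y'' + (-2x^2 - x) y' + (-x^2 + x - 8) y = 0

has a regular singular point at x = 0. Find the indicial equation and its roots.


Divide by x^2 to reach normal form y'' + P_1(x) y' + P_2(x) y = 0 with P_1(x) = -2 - 1/x and P_2(x) = -1 + 1/x - 8/x^2.
x = 0 is a singular point because the y'-coefficient -2 - 1/x has a pole at x = 0 and the y-coefficient -1 + 1/x - 8/x^2 has a pole at x = 0.
It is a regular singular point because x P_1(x) = p(x) = -2x - 1 and x^2 P_2(x) = q(x) = -x^2 + x - 8 are polynomials, hence analytic at x = 0.
p(0) = -1,  q(0) = -8.
Indicial equation: r(r-1) + p(0) r + q(0) = 0, i.e. r^2 + (p(0) - 1) r + q(0) = 0, i.e. r^2 - 2 r - 8 = 0.
Discriminant: (-2)^2 - 4(-8) = 36, so r = (2 ± 6)/2.
Solving: r_1 = 4, r_2 = -2.

indicial: r^2 - 2 r - 8 = 0; roots r_1 = 4, r_2 = -2


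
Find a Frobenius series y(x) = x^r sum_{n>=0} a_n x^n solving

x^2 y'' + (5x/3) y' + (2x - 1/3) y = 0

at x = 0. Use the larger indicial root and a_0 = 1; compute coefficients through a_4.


Write in Frobenius form y'' + (p(x)/x) y' + (q(x)/x^2) y = 0:
  p(x) = 5/3,  q(x) = 2x - 1/3.
Indicial equation: r(r-1) + (5/3) r + (-1/3) = 0 -> roots r_1 = 1/3, r_2 = -1.
Take r = r_1 = 1/3. Let y(x) = x^r sum_{n>=0} a_n x^n with a_0 = 1.
Substitute y = x^r sum a_n x^n and match x^{r+n}. The recurrence is
  D(n) a_n + 2 a_{n-1} = 0,  where D(n) = (r+n)(r+n-1) + (5/3)(r+n) + (-1/3).
  a_n = -2 / D(n) * a_{n-1}.
Since the indicial polynomial factors as (r - r_1)(r - r_2), D(n) = (r_1 + n - r_1)(r_1 + n - r_2) = n(n + 4/3).
Evaluating step by step (a_0 = 1):
  n = 1: D(1) = 1(1 + 4/3) = 7/3; numerator = -2(1) = -2; a_1 = (-2)/(7/3) = -6/7
  n = 2: D(2) = 2(2 + 4/3) = 20/3; numerator = -2(-6/7) = 12/7; a_2 = (12/7)/(20/3) = 9/35
  n = 3: D(3) = 3(3 + 4/3) = 13; numerator = -2(9/35) = -18/35; a_3 = (-18/35)/(13) = -18/455
  n = 4: D(4) = 4(4 + 4/3) = 64/3; numerator = -2(-18/455) = 36/455; a_4 = (36/455)/(64/3) = 27/7280

r = 1/3; a_0 = 1; a_1 = -6/7; a_2 = 9/35; a_3 = -18/455; a_4 = 27/7280


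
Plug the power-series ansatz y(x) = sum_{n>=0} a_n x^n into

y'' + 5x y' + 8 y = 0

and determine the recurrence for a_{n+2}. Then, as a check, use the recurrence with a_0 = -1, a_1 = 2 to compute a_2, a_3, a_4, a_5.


Substitute y = sum_n a_n x^n.
y''(x) has coefficient (n+2)(n+1) a_{n+2} at x^n;
5 x y'(x) has coefficient 5 n a_n at x^n (shift);
8 y(x) has coefficient 8 a_n at x^n.
Matching x^n: (n+2)(n+1) a_{n+2} + (5n + 8) a_n = 0.
Thus a_{n+2} = (-5n - 8) / ((n+1)(n+2)) * a_n.

Check with a_0 = -1, a_1 = 2 (apply the recurrence for n = 0, 1, 2, 3): a_0 = -1, a_1 = 2, a_2 = 4, a_3 = -13/3, a_4 = -6, a_5 = 299/60.

a_(n+2) = (-5n - 8) / ((n+1)(n+2)) * a_n; check: a_0 = -1, a_1 = 2, a_2 = 4, a_3 = -13/3, a_4 = -6, a_5 = 299/60


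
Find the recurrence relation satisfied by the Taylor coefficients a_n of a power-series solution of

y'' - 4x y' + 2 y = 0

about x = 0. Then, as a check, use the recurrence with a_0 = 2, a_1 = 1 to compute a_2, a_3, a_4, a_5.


Substitute y = sum_n a_n x^n.
y''(x) has coefficient (n+2)(n+1) a_{n+2} at x^n;
-4 x y'(x) has coefficient -4 n a_n at x^n (shift);
2 y(x) has coefficient 2 a_n at x^n.
Matching x^n: (n+2)(n+1) a_{n+2} + (-4n + 2) a_n = 0.
Thus a_{n+2} = (4n - 2) / ((n+1)(n+2)) * a_n.

Check with a_0 = 2, a_1 = 1 (apply the recurrence for n = 0, 1, 2, 3): a_0 = 2, a_1 = 1, a_2 = -2, a_3 = 1/3, a_4 = -1, a_5 = 1/6.

a_(n+2) = (4n - 2) / ((n+1)(n+2)) * a_n; check: a_0 = 2, a_1 = 1, a_2 = -2, a_3 = 1/3, a_4 = -1, a_5 = 1/6


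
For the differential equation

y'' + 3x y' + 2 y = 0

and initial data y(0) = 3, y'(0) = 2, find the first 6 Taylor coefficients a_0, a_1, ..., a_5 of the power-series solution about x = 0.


Ansatz: y(x) = sum_{n>=0} a_n x^n, so y'(x) = sum_{n>=1} n a_n x^(n-1) and y''(x) = sum_{n>=2} n(n-1) a_n x^(n-2).
Substitute into P(x) y'' + Q(x) y' + R(x) y = 0 with P(x) = 1, Q(x) = 3x, R(x) = 2, and match powers of x.
Initial conditions: a_0 = 3, a_1 = 2.
Setting the coefficient of each power of x to zero and solving order by order (substituting the coefficients already found):
  x^0: 2 a_2 + 2 a_0 = 0  ->  2 a_2 = -2 a_0 = -6  ->  a_2 = -3
  x^1: 6 a_3 + 5 a_1 = 0  ->  6 a_3 = -5 a_1 = -10  ->  a_3 = -5/3
  x^2: 12 a_4 + 8 a_2 = 0  ->  12 a_4 = -8 a_2 = 24  ->  a_4 = 2
  x^3: 20 a_5 + 11 a_3 = 0  ->  20 a_5 = -11 a_3 = 55/3  ->  a_5 = 11/12
Truncated series: y(x) = 3 + 2 x - 3 x^2 - (5/3) x^3 + 2 x^4 + (11/12) x^5 + O(x^6).

a_0 = 3; a_1 = 2; a_2 = -3; a_3 = -5/3; a_4 = 2; a_5 = 11/12


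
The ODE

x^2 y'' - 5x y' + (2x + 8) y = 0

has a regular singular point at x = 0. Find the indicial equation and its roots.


Divide by x^2 to reach normal form y'' + P_1(x) y' + P_2(x) y = 0 with P_1(x) = -5/x and P_2(x) = 2/x + 8/x^2.
x = 0 is a singular point because the y'-coefficient -5/x has a pole at x = 0 and the y-coefficient 2/x + 8/x^2 has a pole at x = 0.
It is a regular singular point because x P_1(x) = p(x) = -5 and x^2 P_2(x) = q(x) = 2x + 8 are polynomials, hence analytic at x = 0.
p(0) = -5,  q(0) = 8.
Indicial equation: r(r-1) + p(0) r + q(0) = 0, i.e. r^2 + (p(0) - 1) r + q(0) = 0, i.e. r^2 - 6 r + 8 = 0.
Discriminant: (-6)^2 - 4(8) = 4, so r = (6 ± 2)/2.
Solving: r_1 = 4, r_2 = 2.

indicial: r^2 - 6 r + 8 = 0; roots r_1 = 4, r_2 = 2


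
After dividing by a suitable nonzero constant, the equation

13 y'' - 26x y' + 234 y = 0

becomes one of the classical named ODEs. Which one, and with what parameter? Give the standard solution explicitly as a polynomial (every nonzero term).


All three coefficients share the factor 13; dividing through by 13 gives  y'' - 2x y' + 18 y = 0.
This matches the Hermite equation y'' - 2x y' + 2n y = 0 with 2n = 18, so n = 9; the polynomial solution is H_9(x).
With y = sum_k a_k x^k, matching x^k gives (k+2)(k+1) a_{k+2} = 2(k - n) a_k = 2(k - 9) a_k. The right side vanishes at k = 9, so the series with the parity of 9 terminates at degree 9.
Standard normalization: leading coefficient of H_n is 2^n, so a_9 = 2^9 = 512. Work downward with a_k = (k+1)(k+2) a_{k+2} / (2(k - n)):
  a_7 = (8)(9)(512) / (2(7 - 9)) = 36864/(-4) = -9216
  a_5 = (6)(7)(-9216) / (2(5 - 9)) = -387072/(-8) = 48384
  a_3 = (4)(5)(48384) / (2(3 - 9)) = 967680/(-12) = -80640
  a_1 = (2)(3)(-80640) / (2(1 - 9)) = -483840/(-16) = 30240
Hence H_9(x) = 512 x^9 - 9216 x^7 + 48384 x^5 - 80640 x^3 + 30240 x.

H_9(x); series = 512 x^9 - 9216 x^7 + 48384 x^5 - 80640 x^3 + 30240 x


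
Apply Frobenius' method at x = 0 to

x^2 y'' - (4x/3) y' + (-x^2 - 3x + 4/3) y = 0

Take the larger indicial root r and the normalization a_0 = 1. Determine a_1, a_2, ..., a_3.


Write in Frobenius form y'' + (p(x)/x) y' + (q(x)/x^2) y = 0:
  p(x) = -4/3,  q(x) = -x^2 - 3x + 4/3.
Indicial equation: r(r-1) + (-4/3) r + (4/3) = 0 -> roots r_1 = 4/3, r_2 = 1.
Take r = r_1 = 4/3. Let y(x) = x^r sum_{n>=0} a_n x^n with a_0 = 1.
Substitute y = x^r sum a_n x^n and match x^{r+n}. The recurrence is
  D(n) a_n - 3 a_{n-1} - 1 a_{n-2} = 0,  where D(n) = (r+n)(r+n-1) + (-4/3)(r+n) + (4/3).
  a_n = [3 a_{n-1} + 1 a_{n-2}] / D(n).
Since the indicial polynomial factors as (r - r_1)(r - r_2), D(n) = (r_1 + n - r_1)(r_1 + n - r_2) = n(n + 1/3).
Evaluating step by step (a_0 = 1):
  n = 1: D(1) = 1(1 + 1/3) = 4/3; numerator = 3(1) = 3; a_1 = (3)/(4/3) = 9/4
  n = 2: D(2) = 2(2 + 1/3) = 14/3; numerator = 3(9/4) + 1(1) = 31/4; a_2 = (31/4)/(14/3) = 93/56
  n = 3: D(3) = 3(3 + 1/3) = 10; numerator = 3(93/56) + 1(9/4) = 405/56; a_3 = (405/56)/(10) = 81/112

r = 4/3; a_0 = 1; a_1 = 9/4; a_2 = 93/56; a_3 = 81/112


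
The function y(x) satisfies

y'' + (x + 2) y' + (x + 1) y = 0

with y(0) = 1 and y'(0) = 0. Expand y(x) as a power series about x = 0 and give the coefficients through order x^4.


Ansatz: y(x) = sum_{n>=0} a_n x^n, so y'(x) = sum_{n>=1} n a_n x^(n-1) and y''(x) = sum_{n>=2} n(n-1) a_n x^(n-2).
Substitute into P(x) y'' + Q(x) y' + R(x) y = 0 with P(x) = 1, Q(x) = x + 2, R(x) = x + 1, and match powers of x.
Initial conditions: a_0 = 1, a_1 = 0.
Setting the coefficient of each power of x to zero and solving order by order (substituting the coefficients already found):
  x^0: 2 a_2 + 2 a_1 + a_0 = 0  ->  2 a_2 = -2 a_1 - a_0 = -1  ->  a_2 = -1/2
  x^1: 6 a_3 + 4 a_2 + 2 a_1 + a_0 = 0  ->  6 a_3 = -4 a_2 - 2 a_1 - a_0 = 1  ->  a_3 = 1/6
  x^2: 12 a_4 + 6 a_3 + 3 a_2 + a_1 = 0  ->  12 a_4 = -6 a_3 - 3 a_2 - a_1 = 1/2  ->  a_4 = 1/24
Truncated series: y(x) = 1 - (1/2) x^2 + (1/6) x^3 + (1/24) x^4 + O(x^5).

a_0 = 1; a_1 = 0; a_2 = -1/2; a_3 = 1/6; a_4 = 1/24


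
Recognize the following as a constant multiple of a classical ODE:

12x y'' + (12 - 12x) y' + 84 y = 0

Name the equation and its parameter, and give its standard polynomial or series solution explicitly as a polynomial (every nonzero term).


All three coefficients share the factor 12; dividing through by 12 gives  x y'' + (1 - x) y' + 7 y = 0.
This matches the Laguerre equation x y'' + (1 - x) y' + n y = 0 with n = 7; the polynomial solution is L_7(x).
With y = sum_k a_k x^k, matching x^k gives (k+1)k a_{k+1} + (k+1) a_{k+1} - k a_k + n a_k = 0, i.e. (k+1)^2 a_{k+1} = (k - n) a_k = (k - 7) a_k. The right side vanishes at k = 7, so the series terminates at degree 7.
Standard normalization L_n(0) = 1 gives a_0 = 1. Work upward with a_{k+1} = (k - 7) a_k / (k+1)^2:
  a_1 = (0 - 7)(1) / 1^2 = -7/1 = -7
  a_2 = (1 - 7)(-7) / 2^2 = 42/4 = 21/2
  a_3 = (2 - 7)(21/2) / 3^2 = (-105/2)/9 = -35/6
  a_4 = (3 - 7)(-35/6) / 4^2 = (70/3)/16 = 35/24
  a_5 = (4 - 7)(35/24) / 5^2 = (-35/8)/25 = -7/40
  a_6 = (5 - 7)(-7/40) / 6^2 = (7/20)/36 = 7/720
  a_7 = (6 - 7)(7/720) / 7^2 = (-7/720)/49 = -1/5040
Hence L_7(x) = -x^7/5040 + 7 x^6/720 - 7 x^5/40 + 35 x^4/24 - 35 x^3/6 + 21 x^2/2 - 7 x + 1.

L_7(x); series = -x^7/5040 + 7 x^6/720 - 7 x^5/40 + 35 x^4/24 - 35 x^3/6 + 21 x^2/2 - 7 x + 1


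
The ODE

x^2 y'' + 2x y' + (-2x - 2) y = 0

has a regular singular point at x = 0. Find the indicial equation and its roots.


Divide by x^2 to reach normal form y'' + P_1(x) y' + P_2(x) y = 0 with P_1(x) = 2/x and P_2(x) = -2/x - 2/x^2.
x = 0 is a singular point because the y'-coefficient 2/x has a pole at x = 0 and the y-coefficient -2/x - 2/x^2 has a pole at x = 0.
It is a regular singular point because x P_1(x) = p(x) = 2 and x^2 P_2(x) = q(x) = -2x - 2 are polynomials, hence analytic at x = 0.
p(0) = 2,  q(0) = -2.
Indicial equation: r(r-1) + p(0) r + q(0) = 0, i.e. r^2 + (p(0) - 1) r + q(0) = 0, i.e. r^2 + 1 r - 2 = 0.
Discriminant: (1)^2 - 4(-2) = 9, so r = (-1 ± 3)/2.
Solving: r_1 = 1, r_2 = -2.

indicial: r^2 + 1 r - 2 = 0; roots r_1 = 1, r_2 = -2


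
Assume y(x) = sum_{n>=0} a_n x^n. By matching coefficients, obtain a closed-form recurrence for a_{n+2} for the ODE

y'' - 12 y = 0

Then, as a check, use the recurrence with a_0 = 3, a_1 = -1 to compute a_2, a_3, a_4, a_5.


Substitute y = sum_n a_n x^n into y'' + (const) y = 0.
y''(x) = sum_{n>=0} (n+2)(n+1) a_{n+2} x^n.
The ODE becomes sum_n [(n+2)(n+1) a_{n+2} - 12 a_n] x^n = 0.
Setting each coefficient to zero gives the recurrence:
  (n+2)(n+1) a_{n+2} - 12 a_n = 0,
  a_{n+2} = 12 / ((n+1)(n+2)) a_n.

Check with a_0 = 3, a_1 = -1 (apply the recurrence for n = 0, 1, 2, 3): a_0 = 3, a_1 = -1, a_2 = 18, a_3 = -2, a_4 = 18, a_5 = -6/5.

a_{n+2} = 12/((n+1)(n+2)) * a_n; check: a_0 = 3, a_1 = -1, a_2 = 18, a_3 = -2, a_4 = 18, a_5 = -6/5


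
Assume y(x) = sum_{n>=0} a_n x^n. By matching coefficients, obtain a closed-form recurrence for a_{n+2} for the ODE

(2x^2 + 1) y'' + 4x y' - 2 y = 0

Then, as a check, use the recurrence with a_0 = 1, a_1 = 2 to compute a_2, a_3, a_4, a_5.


Substitute y = sum_n a_n x^n.
(1 + 2 x^2) y'' contributes (n+2)(n+1) a_{n+2} + 2 n(n-1) a_n at x^n.
4 x y'(x) contributes 4 n a_n at x^n.
-2 y(x) contributes -2 a_n at x^n.
Matching x^n: (n+2)(n+1) a_{n+2} + (2 n(n-1) + 4 n - 2) a_n = 0.
Thus a_{n+2} = (-2 n(n-1) - 4 n + 2) / ((n+1)(n+2)) * a_n.

Check with a_0 = 1, a_1 = 2 (apply the recurrence for n = 0, 1, 2, 3): a_0 = 1, a_1 = 2, a_2 = 1, a_3 = -2/3, a_4 = -5/6, a_5 = 11/15.

a_(n+2) = (-2 n(n-1) - 4 n + 2) / ((n+1)(n+2)) * a_n; check: a_0 = 1, a_1 = 2, a_2 = 1, a_3 = -2/3, a_4 = -5/6, a_5 = 11/15


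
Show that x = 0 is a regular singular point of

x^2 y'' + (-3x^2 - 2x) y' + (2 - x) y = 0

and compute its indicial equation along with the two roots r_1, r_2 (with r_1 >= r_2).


Divide by x^2 to reach normal form y'' + P_1(x) y' + P_2(x) y = 0 with P_1(x) = -3 - 2/x and P_2(x) = -1/x + 2/x^2.
x = 0 is a singular point because the y'-coefficient -3 - 2/x has a pole at x = 0 and the y-coefficient -1/x + 2/x^2 has a pole at x = 0.
It is a regular singular point because x P_1(x) = p(x) = -3x - 2 and x^2 P_2(x) = q(x) = 2 - x are polynomials, hence analytic at x = 0.
p(0) = -2,  q(0) = 2.
Indicial equation: r(r-1) + p(0) r + q(0) = 0, i.e. r^2 + (p(0) - 1) r + q(0) = 0, i.e. r^2 - 3 r + 2 = 0.
Discriminant: (-3)^2 - 4(2) = 1, so r = (3 ± 1)/2.
Solving: r_1 = 2, r_2 = 1.

indicial: r^2 - 3 r + 2 = 0; roots r_1 = 2, r_2 = 1


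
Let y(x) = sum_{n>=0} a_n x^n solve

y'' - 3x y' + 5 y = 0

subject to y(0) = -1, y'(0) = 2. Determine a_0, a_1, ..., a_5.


Ansatz: y(x) = sum_{n>=0} a_n x^n, so y'(x) = sum_{n>=1} n a_n x^(n-1) and y''(x) = sum_{n>=2} n(n-1) a_n x^(n-2).
Substitute into P(x) y'' + Q(x) y' + R(x) y = 0 with P(x) = 1, Q(x) = -3x, R(x) = 5, and match powers of x.
Initial conditions: a_0 = -1, a_1 = 2.
Setting the coefficient of each power of x to zero and solving order by order (substituting the coefficients already found):
  x^0: 2 a_2 + 5 a_0 = 0  ->  2 a_2 = -5 a_0 = 5  ->  a_2 = 5/2
  x^1: 6 a_3 + 2 a_1 = 0  ->  6 a_3 = -2 a_1 = -4  ->  a_3 = -2/3
  x^2: 12 a_4 - a_2 = 0  ->  12 a_4 = a_2 = 5/2  ->  a_4 = 5/24
  x^3: 20 a_5 - 4 a_3 = 0  ->  20 a_5 = 4 a_3 = -8/3  ->  a_5 = -2/15
Truncated series: y(x) = -1 + 2 x + (5/2) x^2 - (2/3) x^3 + (5/24) x^4 - (2/15) x^5 + O(x^6).

a_0 = -1; a_1 = 2; a_2 = 5/2; a_3 = -2/3; a_4 = 5/24; a_5 = -2/15


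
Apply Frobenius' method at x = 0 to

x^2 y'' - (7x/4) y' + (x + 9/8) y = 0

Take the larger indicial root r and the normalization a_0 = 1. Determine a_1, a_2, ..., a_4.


Write in Frobenius form y'' + (p(x)/x) y' + (q(x)/x^2) y = 0:
  p(x) = -7/4,  q(x) = x + 9/8.
Indicial equation: r(r-1) + (-7/4) r + (9/8) = 0 -> roots r_1 = 9/4, r_2 = 1/2.
Take r = r_1 = 9/4. Let y(x) = x^r sum_{n>=0} a_n x^n with a_0 = 1.
Substitute y = x^r sum a_n x^n and match x^{r+n}. The recurrence is
  D(n) a_n + 1 a_{n-1} = 0,  where D(n) = (r+n)(r+n-1) + (-7/4)(r+n) + (9/8).
  a_n = -1 / D(n) * a_{n-1}.
Since the indicial polynomial factors as (r - r_1)(r - r_2), D(n) = (r_1 + n - r_1)(r_1 + n - r_2) = n(n + 7/4).
Evaluating step by step (a_0 = 1):
  n = 1: D(1) = 1(1 + 7/4) = 11/4; numerator = -1(1) = -1; a_1 = (-1)/(11/4) = -4/11
  n = 2: D(2) = 2(2 + 7/4) = 15/2; numerator = -1(-4/11) = 4/11; a_2 = (4/11)/(15/2) = 8/165
  n = 3: D(3) = 3(3 + 7/4) = 57/4; numerator = -1(8/165) = -8/165; a_3 = (-8/165)/(57/4) = -32/9405
  n = 4: D(4) = 4(4 + 7/4) = 23; numerator = -1(-32/9405) = 32/9405; a_4 = (32/9405)/(23) = 32/216315

r = 9/4; a_0 = 1; a_1 = -4/11; a_2 = 8/165; a_3 = -32/9405; a_4 = 32/216315


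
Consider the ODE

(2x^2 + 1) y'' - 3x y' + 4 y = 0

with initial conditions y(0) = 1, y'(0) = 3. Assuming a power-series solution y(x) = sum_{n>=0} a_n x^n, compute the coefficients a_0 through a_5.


Ansatz: y(x) = sum_{n>=0} a_n x^n, so y'(x) = sum_{n>=1} n a_n x^(n-1) and y''(x) = sum_{n>=2} n(n-1) a_n x^(n-2).
Substitute into P(x) y'' + Q(x) y' + R(x) y = 0 with P(x) = 2x^2 + 1, Q(x) = -3x, R(x) = 4, and match powers of x.
Initial conditions: a_0 = 1, a_1 = 3.
Setting the coefficient of each power of x to zero and solving order by order (substituting the coefficients already found):
  x^0: 2 a_2 + 4 a_0 = 0  ->  2 a_2 = -4 a_0 = -4  ->  a_2 = -2
  x^1: 6 a_3 + a_1 = 0  ->  6 a_3 = -a_1 = -3  ->  a_3 = -1/2
  x^2: 12 a_4 + 2 a_2 = 0  ->  12 a_4 = -2 a_2 = 4  ->  a_4 = 1/3
  x^3: 20 a_5 + 7 a_3 = 0  ->  20 a_5 = -7 a_3 = 7/2  ->  a_5 = 7/40
Truncated series: y(x) = 1 + 3 x - 2 x^2 - (1/2) x^3 + (1/3) x^4 + (7/40) x^5 + O(x^6).

a_0 = 1; a_1 = 3; a_2 = -2; a_3 = -1/2; a_4 = 1/3; a_5 = 7/40


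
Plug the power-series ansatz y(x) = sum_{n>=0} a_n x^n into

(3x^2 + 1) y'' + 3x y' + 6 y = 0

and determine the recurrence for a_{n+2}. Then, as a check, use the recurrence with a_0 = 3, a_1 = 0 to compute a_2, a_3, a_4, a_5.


Substitute y = sum_n a_n x^n.
(1 + 3 x^2) y'' contributes (n+2)(n+1) a_{n+2} + 3 n(n-1) a_n at x^n.
3 x y'(x) contributes 3 n a_n at x^n.
6 y(x) contributes 6 a_n at x^n.
Matching x^n: (n+2)(n+1) a_{n+2} + (3 n(n-1) + 3 n + 6) a_n = 0.
Thus a_{n+2} = (-3 n(n-1) - 3 n - 6) / ((n+1)(n+2)) * a_n.

Check with a_0 = 3, a_1 = 0 (apply the recurrence for n = 0, 1, 2, 3): a_0 = 3, a_1 = 0, a_2 = -9, a_3 = 0, a_4 = 27/2, a_5 = 0.

a_(n+2) = (-3 n(n-1) - 3 n - 6) / ((n+1)(n+2)) * a_n; check: a_0 = 3, a_1 = 0, a_2 = -9, a_3 = 0, a_4 = 27/2, a_5 = 0


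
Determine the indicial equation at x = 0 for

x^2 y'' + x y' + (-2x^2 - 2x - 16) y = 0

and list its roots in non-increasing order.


Divide by x^2 to reach normal form y'' + P_1(x) y' + P_2(x) y = 0 with P_1(x) = 1/x and P_2(x) = -2 - 2/x - 16/x^2.
x = 0 is a singular point because the y'-coefficient 1/x has a pole at x = 0 and the y-coefficient -2 - 2/x - 16/x^2 has a pole at x = 0.
It is a regular singular point because x P_1(x) = p(x) = 1 and x^2 P_2(x) = q(x) = -2x^2 - 2x - 16 are polynomials, hence analytic at x = 0.
p(0) = 1,  q(0) = -16.
Indicial equation: r(r-1) + p(0) r + q(0) = 0, i.e. r^2 + (p(0) - 1) r + q(0) = 0, i.e. r^2 - 16 = 0.
Discriminant: (0)^2 - 4(-16) = 64, so r = (0 ± 8)/2.
Solving: r_1 = 4, r_2 = -4.

indicial: r^2 - 16 = 0; roots r_1 = 4, r_2 = -4


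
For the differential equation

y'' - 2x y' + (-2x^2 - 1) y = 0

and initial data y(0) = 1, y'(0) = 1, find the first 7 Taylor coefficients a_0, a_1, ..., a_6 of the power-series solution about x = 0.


Ansatz: y(x) = sum_{n>=0} a_n x^n, so y'(x) = sum_{n>=1} n a_n x^(n-1) and y''(x) = sum_{n>=2} n(n-1) a_n x^(n-2).
Substitute into P(x) y'' + Q(x) y' + R(x) y = 0 with P(x) = 1, Q(x) = -2x, R(x) = -2x^2 - 1, and match powers of x.
Initial conditions: a_0 = 1, a_1 = 1.
Setting the coefficient of each power of x to zero and solving order by order (substituting the coefficients already found):
  x^0: 2 a_2 - a_0 = 0  ->  2 a_2 = a_0 = 1  ->  a_2 = 1/2
  x^1: 6 a_3 - 3 a_1 = 0  ->  6 a_3 = 3 a_1 = 3  ->  a_3 = 1/2
  x^2: 12 a_4 - 5 a_2 - 2 a_0 = 0  ->  12 a_4 = 5 a_2 + 2 a_0 = 9/2  ->  a_4 = 3/8
  x^3: 20 a_5 - 7 a_3 - 2 a_1 = 0  ->  20 a_5 = 7 a_3 + 2 a_1 = 11/2  ->  a_5 = 11/40
  x^4: 30 a_6 - 9 a_4 - 2 a_2 = 0  ->  30 a_6 = 9 a_4 + 2 a_2 = 35/8  ->  a_6 = 7/48
Truncated series: y(x) = 1 + x + (1/2) x^2 + (1/2) x^3 + (3/8) x^4 + (11/40) x^5 + (7/48) x^6 + O(x^7).

a_0 = 1; a_1 = 1; a_2 = 1/2; a_3 = 1/2; a_4 = 3/8; a_5 = 11/40; a_6 = 7/48


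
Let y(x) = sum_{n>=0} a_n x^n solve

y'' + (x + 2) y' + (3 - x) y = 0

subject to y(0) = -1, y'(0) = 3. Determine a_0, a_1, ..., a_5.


Ansatz: y(x) = sum_{n>=0} a_n x^n, so y'(x) = sum_{n>=1} n a_n x^(n-1) and y''(x) = sum_{n>=2} n(n-1) a_n x^(n-2).
Substitute into P(x) y'' + Q(x) y' + R(x) y = 0 with P(x) = 1, Q(x) = x + 2, R(x) = 3 - x, and match powers of x.
Initial conditions: a_0 = -1, a_1 = 3.
Setting the coefficient of each power of x to zero and solving order by order (substituting the coefficients already found):
  x^0: 2 a_2 + 2 a_1 + 3 a_0 = 0  ->  2 a_2 = -2 a_1 - 3 a_0 = -3  ->  a_2 = -3/2
  x^1: 6 a_3 + 4 a_2 + 4 a_1 - a_0 = 0  ->  6 a_3 = -4 a_2 - 4 a_1 + a_0 = -7  ->  a_3 = -7/6
  x^2: 12 a_4 + 6 a_3 + 5 a_2 - a_1 = 0  ->  12 a_4 = -6 a_3 - 5 a_2 + a_1 = 35/2  ->  a_4 = 35/24
  x^3: 20 a_5 + 8 a_4 + 6 a_3 - a_2 = 0  ->  20 a_5 = -8 a_4 - 6 a_3 + a_2 = -37/6  ->  a_5 = -37/120
Truncated series: y(x) = -1 + 3 x - (3/2) x^2 - (7/6) x^3 + (35/24) x^4 - (37/120) x^5 + O(x^6).

a_0 = -1; a_1 = 3; a_2 = -3/2; a_3 = -7/6; a_4 = 35/24; a_5 = -37/120


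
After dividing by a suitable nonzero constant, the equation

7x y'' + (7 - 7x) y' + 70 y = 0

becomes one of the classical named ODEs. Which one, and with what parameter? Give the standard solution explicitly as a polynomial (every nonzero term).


All three coefficients share the factor 7; dividing through by 7 gives  x y'' + (1 - x) y' + 10 y = 0.
This matches the Laguerre equation x y'' + (1 - x) y' + n y = 0 with n = 10; the polynomial solution is L_10(x).
With y = sum_k a_k x^k, matching x^k gives (k+1)k a_{k+1} + (k+1) a_{k+1} - k a_k + n a_k = 0, i.e. (k+1)^2 a_{k+1} = (k - n) a_k = (k - 10) a_k. The right side vanishes at k = 10, so the series terminates at degree 10.
Standard normalization L_n(0) = 1 gives a_0 = 1. Work upward with a_{k+1} = (k - 10) a_k / (k+1)^2:
  a_1 = (0 - 10)(1) / 1^2 = -10/1 = -10
  a_2 = (1 - 10)(-10) / 2^2 = 90/4 = 45/2
  a_3 = (2 - 10)(45/2) / 3^2 = -180/9 = -20
  a_4 = (3 - 10)(-20) / 4^2 = 140/16 = 35/4
  a_5 = (4 - 10)(35/4) / 5^2 = (-105/2)/25 = -21/10
  a_6 = (5 - 10)(-21/10) / 6^2 = (21/2)/36 = 7/24
  a_7 = (6 - 10)(7/24) / 7^2 = (-7/6)/49 = -1/42
  a_8 = (7 - 10)(-1/42) / 8^2 = (1/14)/64 = 1/896
  a_9 = (8 - 10)(1/896) / 9^2 = (-1/448)/81 = -1/36288
  a_10 = (9 - 10)(-1/36288) / 10^2 = (1/36288)/100 = 1/3628800
Hence L_10(x) = x^10/3628800 - x^9/36288 + x^8/896 - x^7/42 + 7 x^6/24 - 21 x^5/10 + 35 x^4/4 - 20 x^3 + 45 x^2/2 - 10 x + 1.

L_10(x); series = x^10/3628800 - x^9/36288 + x^8/896 - x^7/42 + 7 x^6/24 - 21 x^5/10 + 35 x^4/4 - 20 x^3 + 45 x^2/2 - 10 x + 1


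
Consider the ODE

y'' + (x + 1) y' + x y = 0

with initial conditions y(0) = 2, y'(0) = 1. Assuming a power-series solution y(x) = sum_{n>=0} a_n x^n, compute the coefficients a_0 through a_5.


Ansatz: y(x) = sum_{n>=0} a_n x^n, so y'(x) = sum_{n>=1} n a_n x^(n-1) and y''(x) = sum_{n>=2} n(n-1) a_n x^(n-2).
Substitute into P(x) y'' + Q(x) y' + R(x) y = 0 with P(x) = 1, Q(x) = x + 1, R(x) = x, and match powers of x.
Initial conditions: a_0 = 2, a_1 = 1.
Setting the coefficient of each power of x to zero and solving order by order (substituting the coefficients already found):
  x^0: 2 a_2 + a_1 = 0  ->  2 a_2 = -a_1 = -1  ->  a_2 = -1/2
  x^1: 6 a_3 + 2 a_2 + a_1 + a_0 = 0  ->  6 a_3 = -2 a_2 - a_1 - a_0 = -2  ->  a_3 = -1/3
  x^2: 12 a_4 + 3 a_3 + 2 a_2 + a_1 = 0  ->  12 a_4 = -3 a_3 - 2 a_2 - a_1 = 1  ->  a_4 = 1/12
  x^3: 20 a_5 + 4 a_4 + 3 a_3 + a_2 = 0  ->  20 a_5 = -4 a_4 - 3 a_3 - a_2 = 7/6  ->  a_5 = 7/120
Truncated series: y(x) = 2 + x - (1/2) x^2 - (1/3) x^3 + (1/12) x^4 + (7/120) x^5 + O(x^6).

a_0 = 2; a_1 = 1; a_2 = -1/2; a_3 = -1/3; a_4 = 1/12; a_5 = 7/120


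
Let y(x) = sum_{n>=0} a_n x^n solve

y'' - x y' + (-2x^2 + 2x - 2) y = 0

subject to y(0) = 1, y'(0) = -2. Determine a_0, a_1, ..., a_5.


Ansatz: y(x) = sum_{n>=0} a_n x^n, so y'(x) = sum_{n>=1} n a_n x^(n-1) and y''(x) = sum_{n>=2} n(n-1) a_n x^(n-2).
Substitute into P(x) y'' + Q(x) y' + R(x) y = 0 with P(x) = 1, Q(x) = -x, R(x) = -2x^2 + 2x - 2, and match powers of x.
Initial conditions: a_0 = 1, a_1 = -2.
Setting the coefficient of each power of x to zero and solving order by order (substituting the coefficients already found):
  x^0: 2 a_2 - 2 a_0 = 0  ->  2 a_2 = 2 a_0 = 2  ->  a_2 = 1
  x^1: 6 a_3 - 3 a_1 + 2 a_0 = 0  ->  6 a_3 = 3 a_1 - 2 a_0 = -8  ->  a_3 = -4/3
  x^2: 12 a_4 - 4 a_2 + 2 a_1 - 2 a_0 = 0  ->  12 a_4 = 4 a_2 - 2 a_1 + 2 a_0 = 10  ->  a_4 = 5/6
  x^3: 20 a_5 - 5 a_3 + 2 a_2 - 2 a_1 = 0  ->  20 a_5 = 5 a_3 - 2 a_2 + 2 a_1 = -38/3  ->  a_5 = -19/30
Truncated series: y(x) = 1 - 2 x + x^2 - (4/3) x^3 + (5/6) x^4 - (19/30) x^5 + O(x^6).

a_0 = 1; a_1 = -2; a_2 = 1; a_3 = -4/3; a_4 = 5/6; a_5 = -19/30


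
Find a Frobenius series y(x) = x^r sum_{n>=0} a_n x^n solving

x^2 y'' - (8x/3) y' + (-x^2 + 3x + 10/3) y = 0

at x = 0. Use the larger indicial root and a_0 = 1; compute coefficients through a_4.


Write in Frobenius form y'' + (p(x)/x) y' + (q(x)/x^2) y = 0:
  p(x) = -8/3,  q(x) = -x^2 + 3x + 10/3.
Indicial equation: r(r-1) + (-8/3) r + (10/3) = 0 -> roots r_1 = 2, r_2 = 5/3.
Take r = r_1 = 2. Let y(x) = x^r sum_{n>=0} a_n x^n with a_0 = 1.
Substitute y = x^r sum a_n x^n and match x^{r+n}. The recurrence is
  D(n) a_n + 3 a_{n-1} - 1 a_{n-2} = 0,  where D(n) = (r+n)(r+n-1) + (-8/3)(r+n) + (10/3).
  a_n = [-3 a_{n-1} + 1 a_{n-2}] / D(n).
Since the indicial polynomial factors as (r - r_1)(r - r_2), D(n) = (r_1 + n - r_1)(r_1 + n - r_2) = n(n + 1/3).
Evaluating step by step (a_0 = 1):
  n = 1: D(1) = 1(1 + 1/3) = 4/3; numerator = -3(1) = -3; a_1 = (-3)/(4/3) = -9/4
  n = 2: D(2) = 2(2 + 1/3) = 14/3; numerator = -3(-9/4) + 1(1) = 31/4; a_2 = (31/4)/(14/3) = 93/56
  n = 3: D(3) = 3(3 + 1/3) = 10; numerator = -3(93/56) + 1(-9/4) = -405/56; a_3 = (-405/56)/(10) = -81/112
  n = 4: D(4) = 4(4 + 1/3) = 52/3; numerator = -3(-81/112) + 1(93/56) = 429/112; a_4 = (429/112)/(52/3) = 99/448

r = 2; a_0 = 1; a_1 = -9/4; a_2 = 93/56; a_3 = -81/112; a_4 = 99/448


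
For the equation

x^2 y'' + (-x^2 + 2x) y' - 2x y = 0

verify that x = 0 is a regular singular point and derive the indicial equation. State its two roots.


Divide by x^2 to reach normal form y'' + P_1(x) y' + P_2(x) y = 0 with P_1(x) = -1 + 2/x and P_2(x) = -2/x.
x = 0 is a singular point because the y'-coefficient -1 + 2/x has a pole at x = 0 and the y-coefficient -2/x has a pole at x = 0.
It is a regular singular point because x P_1(x) = p(x) = 2 - x and x^2 P_2(x) = q(x) = -2x are polynomials, hence analytic at x = 0.
p(0) = 2,  q(0) = 0.
Indicial equation: r(r-1) + p(0) r + q(0) = 0, i.e. r^2 + (p(0) - 1) r + q(0) = 0, i.e. r^2 + 1 r = 0.
Discriminant: (1)^2 - 4(0) = 1, so r = (-1 ± 1)/2.
Solving: r_1 = 0, r_2 = -1.

indicial: r^2 + 1 r = 0; roots r_1 = 0, r_2 = -1


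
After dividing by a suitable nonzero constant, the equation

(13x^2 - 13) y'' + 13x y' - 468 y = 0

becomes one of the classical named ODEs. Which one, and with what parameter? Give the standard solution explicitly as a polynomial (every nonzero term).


All three coefficients share the factor -13; dividing through by -13 gives  (1 - x^2) y'' - x y' + 36 y = 0.
This matches the Chebyshev equation (1 - x^2) y'' - x y' + n^2 y = 0 (note the -x y' term, not -2x y') with n^2 = 36, so n = 6; the polynomial solution is T_6(x).
With y = sum_k a_k x^k, matching x^k gives (k+2)(k+1) a_{k+2} = (k^2 - n^2) a_k = (k - 6)(k + 6) a_k. The right side vanishes at k = 6, so the series with the parity of 6 terminates at degree 6.
Standard normalization: leading coefficient of T_n is 2^(n-1), so a_6 = 2^5 = 32. Work downward with a_k = (k+1)(k+2) a_{k+2} / ((k - 6)(k + 6)):
  a_4 = (5)(6)(32) / ((4 - 6)(4 + 6)) = 960/(-20) = -48
  a_2 = (3)(4)(-48) / ((2 - 6)(2 + 6)) = -576/(-32) = 18
  a_0 = (1)(2)(18) / ((0 - 6)(0 + 6)) = 36/(-36) = -1
Hence T_6(x) = 32 x^6 - 48 x^4 + 18 x^2 - 1.

T_6(x); series = 32 x^6 - 48 x^4 + 18 x^2 - 1


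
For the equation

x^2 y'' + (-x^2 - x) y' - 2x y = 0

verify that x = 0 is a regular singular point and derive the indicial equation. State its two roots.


Divide by x^2 to reach normal form y'' + P_1(x) y' + P_2(x) y = 0 with P_1(x) = -1 - 1/x and P_2(x) = -2/x.
x = 0 is a singular point because the y'-coefficient -1 - 1/x has a pole at x = 0 and the y-coefficient -2/x has a pole at x = 0.
It is a regular singular point because x P_1(x) = p(x) = -x - 1 and x^2 P_2(x) = q(x) = -2x are polynomials, hence analytic at x = 0.
p(0) = -1,  q(0) = 0.
Indicial equation: r(r-1) + p(0) r + q(0) = 0, i.e. r^2 + (p(0) - 1) r + q(0) = 0, i.e. r^2 - 2 r = 0.
Discriminant: (-2)^2 - 4(0) = 4, so r = (2 ± 2)/2.
Solving: r_1 = 2, r_2 = 0.

indicial: r^2 - 2 r = 0; roots r_1 = 2, r_2 = 0


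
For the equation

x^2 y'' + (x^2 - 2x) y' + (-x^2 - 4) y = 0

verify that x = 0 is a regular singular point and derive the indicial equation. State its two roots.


Divide by x^2 to reach normal form y'' + P_1(x) y' + P_2(x) y = 0 with P_1(x) = 1 - 2/x and P_2(x) = -1 - 4/x^2.
x = 0 is a singular point because the y'-coefficient 1 - 2/x has a pole at x = 0 and the y-coefficient -1 - 4/x^2 has a pole at x = 0.
It is a regular singular point because x P_1(x) = p(x) = x - 2 and x^2 P_2(x) = q(x) = -x^2 - 4 are polynomials, hence analytic at x = 0.
p(0) = -2,  q(0) = -4.
Indicial equation: r(r-1) + p(0) r + q(0) = 0, i.e. r^2 + (p(0) - 1) r + q(0) = 0, i.e. r^2 - 3 r - 4 = 0.
Discriminant: (-3)^2 - 4(-4) = 25, so r = (3 ± 5)/2.
Solving: r_1 = 4, r_2 = -1.

indicial: r^2 - 3 r - 4 = 0; roots r_1 = 4, r_2 = -1


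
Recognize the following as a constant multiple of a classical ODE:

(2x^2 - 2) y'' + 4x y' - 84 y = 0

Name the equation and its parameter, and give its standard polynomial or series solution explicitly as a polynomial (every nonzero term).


All three coefficients share the factor -2; dividing through by -2 gives  (1 - x^2) y'' - 2x y' + 42 y = 0.
This matches the Legendre equation (1 - x^2) y'' - 2x y' + n(n+1) y = 0 (note the -2x y' term) with n(n+1) = 42, so n = 6; the polynomial solution is P_6(x).
With y = sum_k a_k x^k, matching x^k gives (k+2)(k+1) a_{k+2} = [k(k+1) - n(n+1)] a_k = (k - 6)(k + 7) a_k. The right side vanishes at k = 6, so the series with the parity of 6 terminates at degree 6.
Standard normalization (P_n(1) = 1): leading coefficient (2n)!/(2^n (n!)^2) = 479001600/(64*518400) = 231/16, so a_6 = 231/16. Work downward with a_k = (k+1)(k+2) a_{k+2} / ((k - 6)(k + 7)):
  a_4 = (5)(6)(231/16) / ((4 - 6)(4 + 7)) = (3465/8)/(-22) = -315/16
  a_2 = (3)(4)(-315/16) / ((2 - 6)(2 + 7)) = (-945/4)/(-36) = 105/16
  a_0 = (1)(2)(105/16) / ((0 - 6)(0 + 7)) = (105/8)/(-42) = -5/16
Hence P_6(x) = 231 x^6/16 - 315 x^4/16 + 105 x^2/16 - 5/16.

P_6(x); series = 231 x^6/16 - 315 x^4/16 + 105 x^2/16 - 5/16


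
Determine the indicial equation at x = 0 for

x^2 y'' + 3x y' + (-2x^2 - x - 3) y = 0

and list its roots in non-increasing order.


Divide by x^2 to reach normal form y'' + P_1(x) y' + P_2(x) y = 0 with P_1(x) = 3/x and P_2(x) = -2 - 1/x - 3/x^2.
x = 0 is a singular point because the y'-coefficient 3/x has a pole at x = 0 and the y-coefficient -2 - 1/x - 3/x^2 has a pole at x = 0.
It is a regular singular point because x P_1(x) = p(x) = 3 and x^2 P_2(x) = q(x) = -2x^2 - x - 3 are polynomials, hence analytic at x = 0.
p(0) = 3,  q(0) = -3.
Indicial equation: r(r-1) + p(0) r + q(0) = 0, i.e. r^2 + (p(0) - 1) r + q(0) = 0, i.e. r^2 + 2 r - 3 = 0.
Discriminant: (2)^2 - 4(-3) = 16, so r = (-2 ± 4)/2.
Solving: r_1 = 1, r_2 = -3.

indicial: r^2 + 2 r - 3 = 0; roots r_1 = 1, r_2 = -3


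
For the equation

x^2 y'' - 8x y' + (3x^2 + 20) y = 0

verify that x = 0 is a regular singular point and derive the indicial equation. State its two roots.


Divide by x^2 to reach normal form y'' + P_1(x) y' + P_2(x) y = 0 with P_1(x) = -8/x and P_2(x) = 3 + 20/x^2.
x = 0 is a singular point because the y'-coefficient -8/x has a pole at x = 0 and the y-coefficient 3 + 20/x^2 has a pole at x = 0.
It is a regular singular point because x P_1(x) = p(x) = -8 and x^2 P_2(x) = q(x) = 3x^2 + 20 are polynomials, hence analytic at x = 0.
p(0) = -8,  q(0) = 20.
Indicial equation: r(r-1) + p(0) r + q(0) = 0, i.e. r^2 + (p(0) - 1) r + q(0) = 0, i.e. r^2 - 9 r + 20 = 0.
Discriminant: (-9)^2 - 4(20) = 1, so r = (9 ± 1)/2.
Solving: r_1 = 5, r_2 = 4.

indicial: r^2 - 9 r + 20 = 0; roots r_1 = 5, r_2 = 4


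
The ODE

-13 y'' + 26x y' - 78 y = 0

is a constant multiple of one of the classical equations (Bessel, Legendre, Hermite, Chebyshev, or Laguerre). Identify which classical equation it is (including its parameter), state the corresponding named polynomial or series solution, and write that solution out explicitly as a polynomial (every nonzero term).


All three coefficients share the factor -13; dividing through by -13 gives  y'' - 2x y' + 6 y = 0.
This matches the Hermite equation y'' - 2x y' + 2n y = 0 with 2n = 6, so n = 3; the polynomial solution is H_3(x).
With y = sum_k a_k x^k, matching x^k gives (k+2)(k+1) a_{k+2} = 2(k - n) a_k = 2(k - 3) a_k. The right side vanishes at k = 3, so the series with the parity of 3 terminates at degree 3.
Standard normalization: leading coefficient of H_n is 2^n, so a_3 = 2^3 = 8. Work downward with a_k = (k+1)(k+2) a_{k+2} / (2(k - n)):
  a_1 = (2)(3)(8) / (2(1 - 3)) = 48/(-4) = -12
Hence H_3(x) = 8 x^3 - 12 x.

H_3(x); series = 8 x^3 - 12 x


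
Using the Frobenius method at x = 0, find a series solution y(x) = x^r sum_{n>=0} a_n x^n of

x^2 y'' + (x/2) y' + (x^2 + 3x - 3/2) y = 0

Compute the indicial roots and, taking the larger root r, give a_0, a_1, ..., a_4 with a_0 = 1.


Write in Frobenius form y'' + (p(x)/x) y' + (q(x)/x^2) y = 0:
  p(x) = 1/2,  q(x) = x^2 + 3x - 3/2.
Indicial equation: r(r-1) + (1/2) r + (-3/2) = 0 -> roots r_1 = 3/2, r_2 = -1.
Take r = r_1 = 3/2. Let y(x) = x^r sum_{n>=0} a_n x^n with a_0 = 1.
Substitute y = x^r sum a_n x^n and match x^{r+n}. The recurrence is
  D(n) a_n + 3 a_{n-1} + 1 a_{n-2} = 0,  where D(n) = (r+n)(r+n-1) + (1/2)(r+n) + (-3/2).
  a_n = [-3 a_{n-1} - 1 a_{n-2}] / D(n).
Since the indicial polynomial factors as (r - r_1)(r - r_2), D(n) = (r_1 + n - r_1)(r_1 + n - r_2) = n(n + 5/2).
Evaluating step by step (a_0 = 1):
  n = 1: D(1) = 1(1 + 5/2) = 7/2; numerator = -3(1) = -3; a_1 = (-3)/(7/2) = -6/7
  n = 2: D(2) = 2(2 + 5/2) = 9; numerator = -3(-6/7) - 1(1) = 11/7; a_2 = (11/7)/(9) = 11/63
  n = 3: D(3) = 3(3 + 5/2) = 33/2; numerator = -3(11/63) - 1(-6/7) = 1/3; a_3 = (1/3)/(33/2) = 2/99
  n = 4: D(4) = 4(4 + 5/2) = 26; numerator = -3(2/99) - 1(11/63) = -163/693; a_4 = (-163/693)/(26) = -163/18018

r = 3/2; a_0 = 1; a_1 = -6/7; a_2 = 11/63; a_3 = 2/99; a_4 = -163/18018


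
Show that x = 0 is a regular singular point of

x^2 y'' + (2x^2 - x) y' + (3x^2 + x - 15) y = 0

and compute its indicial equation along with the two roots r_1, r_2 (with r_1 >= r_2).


Divide by x^2 to reach normal form y'' + P_1(x) y' + P_2(x) y = 0 with P_1(x) = 2 - 1/x and P_2(x) = 3 + 1/x - 15/x^2.
x = 0 is a singular point because the y'-coefficient 2 - 1/x has a pole at x = 0 and the y-coefficient 3 + 1/x - 15/x^2 has a pole at x = 0.
It is a regular singular point because x P_1(x) = p(x) = 2x - 1 and x^2 P_2(x) = q(x) = 3x^2 + x - 15 are polynomials, hence analytic at x = 0.
p(0) = -1,  q(0) = -15.
Indicial equation: r(r-1) + p(0) r + q(0) = 0, i.e. r^2 + (p(0) - 1) r + q(0) = 0, i.e. r^2 - 2 r - 15 = 0.
Discriminant: (-2)^2 - 4(-15) = 64, so r = (2 ± 8)/2.
Solving: r_1 = 5, r_2 = -3.

indicial: r^2 - 2 r - 15 = 0; roots r_1 = 5, r_2 = -3


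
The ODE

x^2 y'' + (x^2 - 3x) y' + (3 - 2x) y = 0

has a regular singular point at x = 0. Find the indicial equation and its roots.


Divide by x^2 to reach normal form y'' + P_1(x) y' + P_2(x) y = 0 with P_1(x) = 1 - 3/x and P_2(x) = -2/x + 3/x^2.
x = 0 is a singular point because the y'-coefficient 1 - 3/x has a pole at x = 0 and the y-coefficient -2/x + 3/x^2 has a pole at x = 0.
It is a regular singular point because x P_1(x) = p(x) = x - 3 and x^2 P_2(x) = q(x) = 3 - 2x are polynomials, hence analytic at x = 0.
p(0) = -3,  q(0) = 3.
Indicial equation: r(r-1) + p(0) r + q(0) = 0, i.e. r^2 + (p(0) - 1) r + q(0) = 0, i.e. r^2 - 4 r + 3 = 0.
Discriminant: (-4)^2 - 4(3) = 4, so r = (4 ± 2)/2.
Solving: r_1 = 3, r_2 = 1.

indicial: r^2 - 4 r + 3 = 0; roots r_1 = 3, r_2 = 1


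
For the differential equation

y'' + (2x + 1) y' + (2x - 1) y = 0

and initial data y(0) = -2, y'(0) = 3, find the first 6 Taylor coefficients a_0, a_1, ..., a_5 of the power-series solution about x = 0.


Ansatz: y(x) = sum_{n>=0} a_n x^n, so y'(x) = sum_{n>=1} n a_n x^(n-1) and y''(x) = sum_{n>=2} n(n-1) a_n x^(n-2).
Substitute into P(x) y'' + Q(x) y' + R(x) y = 0 with P(x) = 1, Q(x) = 2x + 1, R(x) = 2x - 1, and match powers of x.
Initial conditions: a_0 = -2, a_1 = 3.
Setting the coefficient of each power of x to zero and solving order by order (substituting the coefficients already found):
  x^0: 2 a_2 + a_1 - a_0 = 0  ->  2 a_2 = -a_1 + a_0 = -5  ->  a_2 = -5/2
  x^1: 6 a_3 + 2 a_2 + a_1 + 2 a_0 = 0  ->  6 a_3 = -2 a_2 - a_1 - 2 a_0 = 6  ->  a_3 = 1
  x^2: 12 a_4 + 3 a_3 + 3 a_2 + 2 a_1 = 0  ->  12 a_4 = -3 a_3 - 3 a_2 - 2 a_1 = -3/2  ->  a_4 = -1/8
  x^3: 20 a_5 + 4 a_4 + 5 a_3 + 2 a_2 = 0  ->  20 a_5 = -4 a_4 - 5 a_3 - 2 a_2 = 1/2  ->  a_5 = 1/40
Truncated series: y(x) = -2 + 3 x - (5/2) x^2 + x^3 - (1/8) x^4 + (1/40) x^5 + O(x^6).

a_0 = -2; a_1 = 3; a_2 = -5/2; a_3 = 1; a_4 = -1/8; a_5 = 1/40


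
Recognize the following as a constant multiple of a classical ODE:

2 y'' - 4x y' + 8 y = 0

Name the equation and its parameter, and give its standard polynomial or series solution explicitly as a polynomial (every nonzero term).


All three coefficients share the factor 2; dividing through by 2 gives  y'' - 2x y' + 4 y = 0.
This matches the Hermite equation y'' - 2x y' + 2n y = 0 with 2n = 4, so n = 2; the polynomial solution is H_2(x).
With y = sum_k a_k x^k, matching x^k gives (k+2)(k+1) a_{k+2} = 2(k - n) a_k = 2(k - 2) a_k. The right side vanishes at k = 2, so the series with the parity of 2 terminates at degree 2.
Standard normalization: leading coefficient of H_n is 2^n, so a_2 = 2^2 = 4. Work downward with a_k = (k+1)(k+2) a_{k+2} / (2(k - n)):
  a_0 = (1)(2)(4) / (2(0 - 2)) = 8/(-4) = -2
Hence H_2(x) = 4 x^2 - 2.

H_2(x); series = 4 x^2 - 2


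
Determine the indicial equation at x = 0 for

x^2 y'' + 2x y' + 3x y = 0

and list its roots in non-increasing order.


Divide by x^2 to reach normal form y'' + P_1(x) y' + P_2(x) y = 0 with P_1(x) = 2/x and P_2(x) = 3/x.
x = 0 is a singular point because the y'-coefficient 2/x has a pole at x = 0 and the y-coefficient 3/x has a pole at x = 0.
It is a regular singular point because x P_1(x) = p(x) = 2 and x^2 P_2(x) = q(x) = 3x are polynomials, hence analytic at x = 0.
p(0) = 2,  q(0) = 0.
Indicial equation: r(r-1) + p(0) r + q(0) = 0, i.e. r^2 + (p(0) - 1) r + q(0) = 0, i.e. r^2 + 1 r = 0.
Discriminant: (1)^2 - 4(0) = 1, so r = (-1 ± 1)/2.
Solving: r_1 = 0, r_2 = -1.

indicial: r^2 + 1 r = 0; roots r_1 = 0, r_2 = -1


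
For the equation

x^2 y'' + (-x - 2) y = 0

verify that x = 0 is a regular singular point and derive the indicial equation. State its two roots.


Divide by x^2 to reach normal form y'' + P_1(x) y' + P_2(x) y = 0 with P_1(x) = 0 and P_2(x) = -1/x - 2/x^2.
x = 0 is a singular point because the y-coefficient -1/x - 2/x^2 has a pole at x = 0.
It is a regular singular point because x P_1(x) = p(x) = 0 and x^2 P_2(x) = q(x) = -x - 2 are polynomials, hence analytic at x = 0.
p(0) = 0,  q(0) = -2.
Indicial equation: r(r-1) + p(0) r + q(0) = 0, i.e. r^2 + (p(0) - 1) r + q(0) = 0, i.e. r^2 - 1 r - 2 = 0.
Discriminant: (-1)^2 - 4(-2) = 9, so r = (1 ± 3)/2.
Solving: r_1 = 2, r_2 = -1.

indicial: r^2 - 1 r - 2 = 0; roots r_1 = 2, r_2 = -1


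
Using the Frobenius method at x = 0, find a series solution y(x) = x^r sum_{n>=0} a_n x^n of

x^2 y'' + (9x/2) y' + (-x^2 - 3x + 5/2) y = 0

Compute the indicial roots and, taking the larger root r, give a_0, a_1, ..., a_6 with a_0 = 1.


Write in Frobenius form y'' + (p(x)/x) y' + (q(x)/x^2) y = 0:
  p(x) = 9/2,  q(x) = -x^2 - 3x + 5/2.
Indicial equation: r(r-1) + (9/2) r + (5/2) = 0 -> roots r_1 = -1, r_2 = -5/2.
Take r = r_1 = -1. Let y(x) = x^r sum_{n>=0} a_n x^n with a_0 = 1.
Substitute y = x^r sum a_n x^n and match x^{r+n}. The recurrence is
  D(n) a_n - 3 a_{n-1} - 1 a_{n-2} = 0,  where D(n) = (r+n)(r+n-1) + (9/2)(r+n) + (5/2).
  a_n = [3 a_{n-1} + 1 a_{n-2}] / D(n).
Since the indicial polynomial factors as (r - r_1)(r - r_2), D(n) = (r_1 + n - r_1)(r_1 + n - r_2) = n(n + 3/2).
Evaluating step by step (a_0 = 1):
  n = 1: D(1) = 1(1 + 3/2) = 5/2; numerator = 3(1) = 3; a_1 = (3)/(5/2) = 6/5
  n = 2: D(2) = 2(2 + 3/2) = 7; numerator = 3(6/5) + 1(1) = 23/5; a_2 = (23/5)/(7) = 23/35
  n = 3: D(3) = 3(3 + 3/2) = 27/2; numerator = 3(23/35) + 1(6/5) = 111/35; a_3 = (111/35)/(27/2) = 74/315
  n = 4: D(4) = 4(4 + 3/2) = 22; numerator = 3(74/315) + 1(23/35) = 143/105; a_4 = (143/105)/(22) = 13/210
  n = 5: D(5) = 5(5 + 3/2) = 65/2; numerator = 3(13/210) + 1(74/315) = 53/126; a_5 = (53/126)/(65/2) = 53/4095
  n = 6: D(6) = 6(6 + 3/2) = 45; numerator = 3(53/4095) + 1(13/210) = 55/546; a_6 = (55/546)/(45) = 11/4914

r = -1; a_0 = 1; a_1 = 6/5; a_2 = 23/35; a_3 = 74/315; a_4 = 13/210; a_5 = 53/4095; a_6 = 11/4914
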